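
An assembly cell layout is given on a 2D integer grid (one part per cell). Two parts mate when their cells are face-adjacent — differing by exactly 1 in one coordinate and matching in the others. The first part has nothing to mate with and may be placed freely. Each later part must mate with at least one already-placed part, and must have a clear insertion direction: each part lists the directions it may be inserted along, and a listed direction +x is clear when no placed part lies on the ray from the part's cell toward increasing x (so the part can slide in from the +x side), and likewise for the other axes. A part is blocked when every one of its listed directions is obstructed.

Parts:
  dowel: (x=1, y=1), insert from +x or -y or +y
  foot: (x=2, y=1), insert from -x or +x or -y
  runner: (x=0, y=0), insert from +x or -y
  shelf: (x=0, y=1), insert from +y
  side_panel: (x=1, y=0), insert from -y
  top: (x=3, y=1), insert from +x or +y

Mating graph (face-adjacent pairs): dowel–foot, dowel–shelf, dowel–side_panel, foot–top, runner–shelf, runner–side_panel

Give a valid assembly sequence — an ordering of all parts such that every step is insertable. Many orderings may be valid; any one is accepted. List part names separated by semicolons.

foot; dowel; side_panel; runner; top; shelf

1. foot@(2, 1) [-x clear] — {foot}
2. dowel@(1, 1) [-y clear] — {dowel, foot}
3. side_panel@(1, 0) [-y clear] — {dowel, foot, side_panel}
4. runner@(0, 0) [-y clear] — {dowel, foot, runner, side_panel}
5. top@(3, 1) [+x clear] — {dowel, foot, runner, side_panel, top}
6. shelf@(0, 1) [+y clear] — {dowel, foot, runner, shelf, side_panel, top}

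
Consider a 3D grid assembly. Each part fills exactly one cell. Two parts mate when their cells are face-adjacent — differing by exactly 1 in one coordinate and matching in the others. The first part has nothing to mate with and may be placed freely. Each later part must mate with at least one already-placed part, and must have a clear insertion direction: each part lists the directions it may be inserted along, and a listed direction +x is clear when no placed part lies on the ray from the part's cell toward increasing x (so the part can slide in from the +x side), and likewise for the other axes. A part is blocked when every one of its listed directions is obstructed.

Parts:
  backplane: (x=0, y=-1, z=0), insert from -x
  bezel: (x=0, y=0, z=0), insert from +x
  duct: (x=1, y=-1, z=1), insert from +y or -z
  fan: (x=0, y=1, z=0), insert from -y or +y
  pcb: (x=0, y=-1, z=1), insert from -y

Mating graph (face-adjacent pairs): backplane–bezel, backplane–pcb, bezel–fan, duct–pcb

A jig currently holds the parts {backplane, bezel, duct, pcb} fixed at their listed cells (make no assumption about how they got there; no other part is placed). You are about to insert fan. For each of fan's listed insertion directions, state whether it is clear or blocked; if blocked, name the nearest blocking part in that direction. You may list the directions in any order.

+y: clear; -y: blocked by bezel

-y: nearest on ray is bezel@(0, 0, 0) ⇒ blocked
+y: ray from fan(0, 1, 0) has no placed part ⇒ clear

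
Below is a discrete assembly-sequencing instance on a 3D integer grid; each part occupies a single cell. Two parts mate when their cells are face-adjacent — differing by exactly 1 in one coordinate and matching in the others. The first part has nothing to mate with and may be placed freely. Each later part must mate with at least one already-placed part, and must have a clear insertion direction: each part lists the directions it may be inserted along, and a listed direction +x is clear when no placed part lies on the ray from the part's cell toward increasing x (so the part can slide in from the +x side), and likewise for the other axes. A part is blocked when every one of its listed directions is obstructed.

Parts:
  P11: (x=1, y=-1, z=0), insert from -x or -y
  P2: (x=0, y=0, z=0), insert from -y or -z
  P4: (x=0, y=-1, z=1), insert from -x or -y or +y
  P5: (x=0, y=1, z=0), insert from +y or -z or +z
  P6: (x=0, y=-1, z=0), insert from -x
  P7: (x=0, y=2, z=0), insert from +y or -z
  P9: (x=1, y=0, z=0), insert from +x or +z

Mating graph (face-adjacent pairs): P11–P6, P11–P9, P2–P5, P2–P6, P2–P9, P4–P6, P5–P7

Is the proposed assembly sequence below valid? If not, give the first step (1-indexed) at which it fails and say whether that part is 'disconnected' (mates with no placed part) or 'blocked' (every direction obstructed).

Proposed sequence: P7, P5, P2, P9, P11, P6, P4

Valid

1. P7@(0, 2, 0) [+y clear] — {P7}
2. P5@(0, 1, 0) [-z clear] — {P5, P7}
3. P2@(0, 0, 0) [-y clear] — {P2, P5, P7}
4. P9@(1, 0, 0) [+x clear] — {P2, P5, P7, P9}
5. P11@(1, -1, 0) [-x clear] — {P11, P2, P5, P7, P9}
6. P6@(0, -1, 0) [-x clear] — {P11, P2, P5, P6, P7, P9}
7. P4@(0, -1, 1) [-x clear] — {P11, P2, P4, P5, P6, P7, P9}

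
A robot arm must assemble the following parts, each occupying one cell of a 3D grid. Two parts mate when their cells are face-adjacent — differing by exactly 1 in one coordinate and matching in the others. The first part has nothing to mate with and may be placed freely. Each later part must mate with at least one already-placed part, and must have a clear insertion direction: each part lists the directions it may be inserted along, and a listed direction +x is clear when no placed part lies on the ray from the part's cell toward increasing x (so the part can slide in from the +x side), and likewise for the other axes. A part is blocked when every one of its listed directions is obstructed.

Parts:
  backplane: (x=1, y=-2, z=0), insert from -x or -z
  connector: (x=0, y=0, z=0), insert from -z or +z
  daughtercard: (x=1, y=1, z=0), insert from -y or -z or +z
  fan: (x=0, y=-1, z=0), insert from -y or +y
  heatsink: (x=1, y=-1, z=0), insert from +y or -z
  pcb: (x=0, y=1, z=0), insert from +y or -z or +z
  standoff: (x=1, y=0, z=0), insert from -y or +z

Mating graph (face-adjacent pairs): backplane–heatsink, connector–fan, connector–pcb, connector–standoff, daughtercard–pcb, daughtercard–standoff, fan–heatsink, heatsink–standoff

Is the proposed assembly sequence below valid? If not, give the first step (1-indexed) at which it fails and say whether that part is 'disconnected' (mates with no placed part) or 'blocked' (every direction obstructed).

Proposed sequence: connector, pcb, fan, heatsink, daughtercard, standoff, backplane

1. connector@(0, 0, 0) [-z clear] — {connector}
2. pcb@(0, 1, 0) [+y clear] — {connector, pcb}
3. fan@(0, -1, 0) [-y clear] — {connector, fan, pcb}
4. heatsink@(1, -1, 0) [+y clear] — {connector, fan, heatsink, pcb}
5. daughtercard@(1, 1, 0) [-z clear] — {connector, daughtercard, fan, heatsink, pcb}
6. standoff@(1, 0, 0) [+z clear] — {connector, daughtercard, fan, heatsink, pcb, standoff}
7. backplane@(1, -2, 0) [-x clear] — {backplane, connector, daughtercard, fan, heatsink, pcb, standoff}

Valid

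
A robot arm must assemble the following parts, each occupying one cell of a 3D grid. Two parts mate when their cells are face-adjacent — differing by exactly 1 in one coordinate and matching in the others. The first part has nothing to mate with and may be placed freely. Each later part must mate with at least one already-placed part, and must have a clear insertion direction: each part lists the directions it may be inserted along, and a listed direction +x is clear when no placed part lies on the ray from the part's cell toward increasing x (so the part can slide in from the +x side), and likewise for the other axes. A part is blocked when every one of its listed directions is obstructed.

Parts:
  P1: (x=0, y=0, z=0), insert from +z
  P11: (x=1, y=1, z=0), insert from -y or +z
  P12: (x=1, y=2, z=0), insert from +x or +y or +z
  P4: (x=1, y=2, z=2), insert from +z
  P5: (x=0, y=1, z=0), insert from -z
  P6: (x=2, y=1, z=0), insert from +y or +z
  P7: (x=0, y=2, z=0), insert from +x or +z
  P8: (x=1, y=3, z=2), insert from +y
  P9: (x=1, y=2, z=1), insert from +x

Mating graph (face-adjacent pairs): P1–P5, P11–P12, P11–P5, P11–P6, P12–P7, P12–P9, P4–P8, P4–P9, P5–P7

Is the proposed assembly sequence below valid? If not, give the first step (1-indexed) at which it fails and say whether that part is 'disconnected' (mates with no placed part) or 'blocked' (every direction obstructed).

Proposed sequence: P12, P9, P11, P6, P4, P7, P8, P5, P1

Valid

1. P12@(1, 2, 0) [+x clear] — {P12}
2. P9@(1, 2, 1) [+x clear] — {P12, P9}
3. P11@(1, 1, 0) [-y clear] — {P11, P12, P9}
4. P6@(2, 1, 0) [+y clear] — {P11, P12, P6, P9}
5. P4@(1, 2, 2) [+z clear] — {P11, P12, P4, P6, P9}
6. P7@(0, 2, 0) [+z clear] — {P11, P12, P4, P6, P7, P9}
7. P8@(1, 3, 2) [+y clear] — {P11, P12, P4, P6, P7, P8, P9}
8. P5@(0, 1, 0) [-z clear] — {P11, P12, P4, P5, P6, P7, P8, P9}
9. P1@(0, 0, 0) [+z clear] — {P1, P11, P12, P4, P5, P6, P7, P8, P9}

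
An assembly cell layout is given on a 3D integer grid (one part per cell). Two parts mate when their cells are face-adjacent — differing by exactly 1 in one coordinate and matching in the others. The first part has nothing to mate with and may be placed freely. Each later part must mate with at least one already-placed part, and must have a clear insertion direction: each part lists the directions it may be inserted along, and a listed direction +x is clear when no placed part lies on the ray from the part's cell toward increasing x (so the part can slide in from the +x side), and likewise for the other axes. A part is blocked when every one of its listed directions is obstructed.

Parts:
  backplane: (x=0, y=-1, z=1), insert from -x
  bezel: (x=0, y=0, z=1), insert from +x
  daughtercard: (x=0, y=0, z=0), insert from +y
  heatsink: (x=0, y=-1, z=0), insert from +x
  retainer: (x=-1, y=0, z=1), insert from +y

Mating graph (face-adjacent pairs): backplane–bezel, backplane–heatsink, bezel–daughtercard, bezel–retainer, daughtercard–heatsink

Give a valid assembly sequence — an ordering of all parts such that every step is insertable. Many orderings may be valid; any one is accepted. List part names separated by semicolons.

heatsink; backplane; daughtercard; bezel; retainer

1. heatsink@(0, -1, 0) [+x clear] — {heatsink}
2. backplane@(0, -1, 1) [-x clear] — {backplane, heatsink}
3. daughtercard@(0, 0, 0) [+y clear] — {backplane, daughtercard, heatsink}
4. bezel@(0, 0, 1) [+x clear] — {backplane, bezel, daughtercard, heatsink}
5. retainer@(-1, 0, 1) [+y clear] — {backplane, bezel, daughtercard, heatsink, retainer}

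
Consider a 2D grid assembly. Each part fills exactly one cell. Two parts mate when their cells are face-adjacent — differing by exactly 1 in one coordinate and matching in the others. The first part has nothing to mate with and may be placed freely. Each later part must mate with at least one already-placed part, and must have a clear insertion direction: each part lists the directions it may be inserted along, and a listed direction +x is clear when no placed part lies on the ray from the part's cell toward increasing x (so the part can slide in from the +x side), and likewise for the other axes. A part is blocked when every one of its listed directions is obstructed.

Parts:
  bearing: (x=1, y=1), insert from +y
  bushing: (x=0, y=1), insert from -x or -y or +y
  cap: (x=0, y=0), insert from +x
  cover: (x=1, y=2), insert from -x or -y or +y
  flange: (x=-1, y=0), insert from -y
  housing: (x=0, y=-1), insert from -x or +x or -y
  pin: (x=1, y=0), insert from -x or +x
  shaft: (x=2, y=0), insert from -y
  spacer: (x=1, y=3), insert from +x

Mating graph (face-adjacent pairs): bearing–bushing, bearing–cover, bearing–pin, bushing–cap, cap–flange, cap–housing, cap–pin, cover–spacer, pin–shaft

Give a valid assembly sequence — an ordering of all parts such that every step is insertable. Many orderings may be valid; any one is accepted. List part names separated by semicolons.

bearing; cover; bushing; spacer; cap; flange; pin; shaft; housing

1. bearing@(1, 1) [+y clear] — {bearing}
2. cover@(1, 2) [-x clear] — {bearing, cover}
3. bushing@(0, 1) [-x clear] — {bearing, bushing, cover}
4. spacer@(1, 3) [+x clear] — {bearing, bushing, cover, spacer}
5. cap@(0, 0) [+x clear] — {bearing, bushing, cap, cover, spacer}
6. flange@(-1, 0) [-y clear] — {bearing, bushing, cap, cover, flange, spacer}
7. pin@(1, 0) [+x clear] — {bearing, bushing, cap, cover, flange, pin, spacer}
8. shaft@(2, 0) [-y clear] — {bearing, bushing, cap, cover, flange, pin, shaft, spacer}
9. housing@(0, -1) [-x clear] — {bearing, bushing, cap, cover, flange, housing, pin, shaft, spacer}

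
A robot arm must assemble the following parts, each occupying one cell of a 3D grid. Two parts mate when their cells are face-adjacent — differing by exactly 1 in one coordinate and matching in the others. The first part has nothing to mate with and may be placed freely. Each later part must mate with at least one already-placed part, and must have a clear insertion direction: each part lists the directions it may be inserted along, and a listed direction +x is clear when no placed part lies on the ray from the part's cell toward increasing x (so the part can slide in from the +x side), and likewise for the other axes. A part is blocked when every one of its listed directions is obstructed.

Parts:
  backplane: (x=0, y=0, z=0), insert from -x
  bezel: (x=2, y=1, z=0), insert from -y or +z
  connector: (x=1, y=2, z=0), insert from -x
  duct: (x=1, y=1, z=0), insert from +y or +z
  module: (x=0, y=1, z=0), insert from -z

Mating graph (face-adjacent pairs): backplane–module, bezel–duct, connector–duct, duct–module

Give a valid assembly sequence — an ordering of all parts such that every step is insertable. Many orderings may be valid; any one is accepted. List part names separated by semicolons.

1. module@(0, 1, 0) [-z clear] — {module}
2. duct@(1, 1, 0) [+y clear] — {duct, module}
3. backplane@(0, 0, 0) [-x clear] — {backplane, duct, module}
4. bezel@(2, 1, 0) [-y clear] — {backplane, bezel, duct, module}
5. connector@(1, 2, 0) [-x clear] — {backplane, bezel, connector, duct, module}

module; duct; backplane; bezel; connector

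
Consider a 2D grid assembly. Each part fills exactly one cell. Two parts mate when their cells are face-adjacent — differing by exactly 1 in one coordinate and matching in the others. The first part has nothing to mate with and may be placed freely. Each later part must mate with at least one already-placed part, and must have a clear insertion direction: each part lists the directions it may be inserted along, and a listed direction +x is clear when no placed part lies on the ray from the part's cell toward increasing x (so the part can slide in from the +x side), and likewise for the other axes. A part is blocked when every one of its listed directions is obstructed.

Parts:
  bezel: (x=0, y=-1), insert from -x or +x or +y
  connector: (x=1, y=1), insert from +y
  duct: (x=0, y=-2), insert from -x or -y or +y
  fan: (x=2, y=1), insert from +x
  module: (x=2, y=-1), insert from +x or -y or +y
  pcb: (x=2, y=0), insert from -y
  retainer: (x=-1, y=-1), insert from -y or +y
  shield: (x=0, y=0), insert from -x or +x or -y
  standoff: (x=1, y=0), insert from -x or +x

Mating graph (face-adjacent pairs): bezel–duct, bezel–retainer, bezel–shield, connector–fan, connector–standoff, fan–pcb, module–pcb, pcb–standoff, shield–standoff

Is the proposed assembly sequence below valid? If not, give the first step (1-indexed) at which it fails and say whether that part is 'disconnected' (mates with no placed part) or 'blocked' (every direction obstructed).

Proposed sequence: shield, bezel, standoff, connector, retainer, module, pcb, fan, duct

Invalid at step 6 (disconnected)

1. shield@(0, 0) [-x clear] — {shield}
2. bezel@(0, -1) [-x clear] — {bezel, shield}
3. standoff@(1, 0) [+x clear] — {bezel, shield, standoff}
4. connector@(1, 1) [+y clear] — {bezel, connector, shield, standoff}
5. retainer@(-1, -1) [-y clear] — {bezel, connector, retainer, shield, standoff}
6. module@(2, -1) — no placed neighbour ⇒ disconnected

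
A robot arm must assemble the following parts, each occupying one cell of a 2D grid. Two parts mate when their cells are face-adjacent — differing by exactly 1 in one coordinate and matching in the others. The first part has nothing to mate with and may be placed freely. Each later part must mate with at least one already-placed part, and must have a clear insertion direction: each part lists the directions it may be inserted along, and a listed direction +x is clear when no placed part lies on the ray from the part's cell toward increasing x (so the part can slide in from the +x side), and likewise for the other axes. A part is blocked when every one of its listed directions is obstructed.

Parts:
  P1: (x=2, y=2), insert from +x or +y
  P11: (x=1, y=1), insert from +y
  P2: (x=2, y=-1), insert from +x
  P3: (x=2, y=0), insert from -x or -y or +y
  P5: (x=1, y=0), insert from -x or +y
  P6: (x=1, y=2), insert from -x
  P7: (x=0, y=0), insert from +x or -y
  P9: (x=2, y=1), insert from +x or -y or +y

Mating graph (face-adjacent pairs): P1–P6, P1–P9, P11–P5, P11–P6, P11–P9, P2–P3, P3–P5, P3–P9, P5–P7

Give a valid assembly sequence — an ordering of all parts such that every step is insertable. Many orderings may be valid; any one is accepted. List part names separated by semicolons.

1. P9@(2, 1) [+x clear] — {P9}
2. P1@(2, 2) [+x clear] — {P1, P9}
3. P3@(2, 0) [-x clear] — {P1, P3, P9}
4. P5@(1, 0) [-x clear] — {P1, P3, P5, P9}
5. P7@(0, 0) [-y clear] — {P1, P3, P5, P7, P9}
6. P11@(1, 1) [+y clear] — {P1, P11, P3, P5, P7, P9}
7. P6@(1, 2) [-x clear] — {P1, P11, P3, P5, P6, P7, P9}
8. P2@(2, -1) [+x clear] — {P1, P11, P2, P3, P5, P6, P7, P9}

P9; P1; P3; P5; P7; P11; P6; P2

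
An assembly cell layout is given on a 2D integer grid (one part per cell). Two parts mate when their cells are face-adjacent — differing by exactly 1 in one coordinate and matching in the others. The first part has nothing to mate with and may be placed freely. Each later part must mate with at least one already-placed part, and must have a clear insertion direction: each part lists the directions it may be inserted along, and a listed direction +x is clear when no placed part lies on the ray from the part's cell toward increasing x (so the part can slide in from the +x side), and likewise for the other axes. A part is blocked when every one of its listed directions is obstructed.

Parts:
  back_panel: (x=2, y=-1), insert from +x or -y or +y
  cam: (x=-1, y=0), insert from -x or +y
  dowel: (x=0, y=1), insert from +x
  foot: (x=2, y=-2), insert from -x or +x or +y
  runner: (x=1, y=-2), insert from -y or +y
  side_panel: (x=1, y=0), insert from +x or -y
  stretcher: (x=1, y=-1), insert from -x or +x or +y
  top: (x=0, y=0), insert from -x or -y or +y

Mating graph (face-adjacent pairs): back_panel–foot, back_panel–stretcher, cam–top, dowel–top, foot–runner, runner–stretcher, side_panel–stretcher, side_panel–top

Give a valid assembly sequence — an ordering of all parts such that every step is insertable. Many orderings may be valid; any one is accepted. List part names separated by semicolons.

1. back_panel@(2, -1) [+x clear] — {back_panel}
2. stretcher@(1, -1) [-x clear] — {back_panel, stretcher}
3. runner@(1, -2) [-y clear] — {back_panel, runner, stretcher}
4. foot@(2, -2) [+x clear] — {back_panel, foot, runner, stretcher}
5. side_panel@(1, 0) [+x clear] — {back_panel, foot, runner, side_panel, stretcher}
6. top@(0, 0) [-x clear] — {back_panel, foot, runner, side_panel, stretcher, top}
7. dowel@(0, 1) [+x clear] — {back_panel, dowel, foot, runner, side_panel, stretcher, top}
8. cam@(-1, 0) [-x clear] — {back_panel, cam, dowel, foot, runner, side_panel, stretcher, top}

back_panel; stretcher; runner; foot; side_panel; top; dowel; cam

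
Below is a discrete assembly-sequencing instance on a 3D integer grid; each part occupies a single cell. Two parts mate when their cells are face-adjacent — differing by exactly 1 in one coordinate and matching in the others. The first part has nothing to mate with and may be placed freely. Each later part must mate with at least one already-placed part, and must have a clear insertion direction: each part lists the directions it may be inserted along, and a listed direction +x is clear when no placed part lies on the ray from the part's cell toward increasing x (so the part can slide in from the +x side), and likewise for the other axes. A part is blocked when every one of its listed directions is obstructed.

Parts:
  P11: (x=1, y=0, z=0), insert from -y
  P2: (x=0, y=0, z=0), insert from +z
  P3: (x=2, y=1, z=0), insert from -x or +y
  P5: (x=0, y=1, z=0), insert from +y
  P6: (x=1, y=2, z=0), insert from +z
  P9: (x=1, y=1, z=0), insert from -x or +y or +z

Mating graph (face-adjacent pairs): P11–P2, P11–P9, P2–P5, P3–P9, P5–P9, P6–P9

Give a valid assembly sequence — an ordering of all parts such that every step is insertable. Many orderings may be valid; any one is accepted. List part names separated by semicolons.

1. P9@(1, 1, 0) [-x clear] — {P9}
2. P5@(0, 1, 0) [+y clear] — {P5, P9}
3. P2@(0, 0, 0) [+z clear] — {P2, P5, P9}
4. P11@(1, 0, 0) [-y clear] — {P11, P2, P5, P9}
5. P6@(1, 2, 0) [+z clear] — {P11, P2, P5, P6, P9}
6. P3@(2, 1, 0) [+y clear] — {P11, P2, P3, P5, P6, P9}

P9; P5; P2; P11; P6; P3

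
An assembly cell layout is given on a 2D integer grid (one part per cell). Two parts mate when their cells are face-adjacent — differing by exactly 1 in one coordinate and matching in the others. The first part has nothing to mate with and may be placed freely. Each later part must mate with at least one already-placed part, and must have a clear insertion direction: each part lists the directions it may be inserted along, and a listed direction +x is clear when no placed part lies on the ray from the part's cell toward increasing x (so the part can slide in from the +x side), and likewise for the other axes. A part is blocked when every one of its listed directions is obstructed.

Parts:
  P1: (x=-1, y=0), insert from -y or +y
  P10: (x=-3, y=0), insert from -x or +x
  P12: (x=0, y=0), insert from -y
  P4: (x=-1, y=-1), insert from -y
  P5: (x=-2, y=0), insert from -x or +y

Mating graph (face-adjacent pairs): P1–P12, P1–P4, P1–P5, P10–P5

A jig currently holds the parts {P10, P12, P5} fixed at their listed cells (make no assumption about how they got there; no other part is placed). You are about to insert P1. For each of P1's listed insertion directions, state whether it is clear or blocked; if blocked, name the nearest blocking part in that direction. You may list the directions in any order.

-y: ray from P1(-1, 0) has no placed part ⇒ clear
+y: ray from P1(-1, 0) has no placed part ⇒ clear

+y: clear; -y: clear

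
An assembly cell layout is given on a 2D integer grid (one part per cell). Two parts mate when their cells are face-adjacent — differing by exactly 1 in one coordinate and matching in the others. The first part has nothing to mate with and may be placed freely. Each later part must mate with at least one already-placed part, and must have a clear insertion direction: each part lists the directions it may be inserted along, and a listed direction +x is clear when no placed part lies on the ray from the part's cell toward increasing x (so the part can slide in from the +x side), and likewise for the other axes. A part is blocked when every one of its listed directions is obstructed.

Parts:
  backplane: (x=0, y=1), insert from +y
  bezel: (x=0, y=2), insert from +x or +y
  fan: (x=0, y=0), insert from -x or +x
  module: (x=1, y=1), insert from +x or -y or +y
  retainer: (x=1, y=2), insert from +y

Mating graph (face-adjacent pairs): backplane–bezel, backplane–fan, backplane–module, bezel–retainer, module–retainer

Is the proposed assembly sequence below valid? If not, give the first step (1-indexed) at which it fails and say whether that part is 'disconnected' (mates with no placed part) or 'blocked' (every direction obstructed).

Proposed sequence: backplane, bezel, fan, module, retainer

1. backplane@(0, 1) [+y clear] — {backplane}
2. bezel@(0, 2) [+x clear] — {backplane, bezel}
3. fan@(0, 0) [-x clear] — {backplane, bezel, fan}
4. module@(1, 1) [+x clear] — {backplane, bezel, fan, module}
5. retainer@(1, 2) [+y clear] — {backplane, bezel, fan, module, retainer}

Valid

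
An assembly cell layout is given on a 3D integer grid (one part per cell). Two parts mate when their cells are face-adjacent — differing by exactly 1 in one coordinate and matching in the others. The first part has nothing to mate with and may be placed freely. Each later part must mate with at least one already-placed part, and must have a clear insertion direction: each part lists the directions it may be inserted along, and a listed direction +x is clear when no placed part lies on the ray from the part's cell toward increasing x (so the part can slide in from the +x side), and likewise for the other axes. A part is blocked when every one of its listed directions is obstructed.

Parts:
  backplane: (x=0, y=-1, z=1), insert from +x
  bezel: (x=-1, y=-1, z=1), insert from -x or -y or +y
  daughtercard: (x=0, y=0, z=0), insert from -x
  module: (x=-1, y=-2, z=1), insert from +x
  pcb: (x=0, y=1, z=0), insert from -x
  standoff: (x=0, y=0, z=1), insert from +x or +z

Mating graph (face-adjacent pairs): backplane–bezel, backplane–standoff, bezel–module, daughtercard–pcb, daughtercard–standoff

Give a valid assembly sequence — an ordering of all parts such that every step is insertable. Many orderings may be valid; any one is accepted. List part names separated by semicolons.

1. pcb@(0, 1, 0) [-x clear] — {pcb}
2. daughtercard@(0, 0, 0) [-x clear] — {daughtercard, pcb}
3. standoff@(0, 0, 1) [+x clear] — {daughtercard, pcb, standoff}
4. backplane@(0, -1, 1) [+x clear] — {backplane, daughtercard, pcb, standoff}
5. bezel@(-1, -1, 1) [-x clear] — {backplane, bezel, daughtercard, pcb, standoff}
6. module@(-1, -2, 1) [+x clear] — {backplane, bezel, daughtercard, module, pcb, standoff}

pcb; daughtercard; standoff; backplane; bezel; module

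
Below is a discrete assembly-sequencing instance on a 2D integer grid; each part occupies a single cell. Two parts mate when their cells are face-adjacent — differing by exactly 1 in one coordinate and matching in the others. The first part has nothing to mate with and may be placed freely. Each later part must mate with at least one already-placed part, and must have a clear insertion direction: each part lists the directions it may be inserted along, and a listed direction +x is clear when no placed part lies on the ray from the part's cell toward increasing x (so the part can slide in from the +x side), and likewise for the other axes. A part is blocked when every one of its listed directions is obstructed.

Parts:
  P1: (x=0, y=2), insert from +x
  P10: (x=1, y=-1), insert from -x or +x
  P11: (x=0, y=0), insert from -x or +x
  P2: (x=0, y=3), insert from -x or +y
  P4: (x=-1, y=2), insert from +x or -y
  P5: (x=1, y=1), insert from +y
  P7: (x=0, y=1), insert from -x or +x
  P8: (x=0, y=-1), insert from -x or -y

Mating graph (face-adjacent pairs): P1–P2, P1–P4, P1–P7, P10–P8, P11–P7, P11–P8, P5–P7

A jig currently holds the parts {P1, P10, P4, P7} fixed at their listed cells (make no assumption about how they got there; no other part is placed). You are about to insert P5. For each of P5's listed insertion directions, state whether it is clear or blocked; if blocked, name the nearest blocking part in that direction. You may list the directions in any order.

+y: clear

+y: ray from P5(1, 1) has no placed part ⇒ clear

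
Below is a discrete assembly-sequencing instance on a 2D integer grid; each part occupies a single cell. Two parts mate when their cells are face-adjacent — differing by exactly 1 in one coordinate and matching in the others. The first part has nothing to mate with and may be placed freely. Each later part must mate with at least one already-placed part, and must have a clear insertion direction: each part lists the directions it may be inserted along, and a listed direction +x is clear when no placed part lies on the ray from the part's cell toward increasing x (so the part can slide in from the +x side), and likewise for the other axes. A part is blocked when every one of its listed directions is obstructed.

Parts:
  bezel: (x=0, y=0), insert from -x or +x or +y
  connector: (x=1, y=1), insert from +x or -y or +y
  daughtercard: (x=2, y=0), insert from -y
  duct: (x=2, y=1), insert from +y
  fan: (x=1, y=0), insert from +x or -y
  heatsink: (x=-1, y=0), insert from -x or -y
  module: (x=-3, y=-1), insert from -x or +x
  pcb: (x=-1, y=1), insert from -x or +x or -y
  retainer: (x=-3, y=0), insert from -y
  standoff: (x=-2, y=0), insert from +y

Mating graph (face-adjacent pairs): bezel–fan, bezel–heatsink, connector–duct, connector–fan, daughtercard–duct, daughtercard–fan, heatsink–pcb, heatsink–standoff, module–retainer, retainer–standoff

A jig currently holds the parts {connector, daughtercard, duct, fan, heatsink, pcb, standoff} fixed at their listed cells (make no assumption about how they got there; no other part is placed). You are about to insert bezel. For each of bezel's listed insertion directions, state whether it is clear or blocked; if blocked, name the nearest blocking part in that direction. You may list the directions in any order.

+x: blocked by fan; +y: clear; -x: blocked by heatsink

-x: nearest on ray is heatsink@(-1, 0) ⇒ blocked
+x: nearest on ray is fan@(1, 0) ⇒ blocked
+y: ray from bezel(0, 0) has no placed part ⇒ clear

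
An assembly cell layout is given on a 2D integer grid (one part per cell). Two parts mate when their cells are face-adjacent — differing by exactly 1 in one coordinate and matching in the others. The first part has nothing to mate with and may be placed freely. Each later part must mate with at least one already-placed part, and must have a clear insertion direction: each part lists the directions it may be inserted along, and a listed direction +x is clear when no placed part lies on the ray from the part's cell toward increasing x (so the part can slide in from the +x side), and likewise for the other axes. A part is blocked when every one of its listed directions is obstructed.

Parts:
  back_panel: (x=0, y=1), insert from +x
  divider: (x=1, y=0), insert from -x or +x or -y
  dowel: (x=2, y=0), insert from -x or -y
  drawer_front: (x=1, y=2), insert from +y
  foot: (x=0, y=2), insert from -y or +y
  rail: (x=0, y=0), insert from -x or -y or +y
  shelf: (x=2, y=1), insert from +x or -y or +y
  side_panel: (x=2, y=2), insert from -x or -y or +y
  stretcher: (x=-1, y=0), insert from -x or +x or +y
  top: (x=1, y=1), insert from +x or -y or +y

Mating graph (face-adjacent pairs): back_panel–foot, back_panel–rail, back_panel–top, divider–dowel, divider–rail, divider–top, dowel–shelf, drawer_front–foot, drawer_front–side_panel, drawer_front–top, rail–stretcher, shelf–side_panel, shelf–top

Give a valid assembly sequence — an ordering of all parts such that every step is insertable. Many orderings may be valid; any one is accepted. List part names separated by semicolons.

1. side_panel@(2, 2) [-x clear] — {side_panel}
2. drawer_front@(1, 2) [+y clear] — {drawer_front, side_panel}
3. foot@(0, 2) [-y clear] — {drawer_front, foot, side_panel}
4. back_panel@(0, 1) [+x clear] — {back_panel, drawer_front, foot, side_panel}
5. rail@(0, 0) [-x clear] — {back_panel, drawer_front, foot, rail, side_panel}
6. divider@(1, 0) [+x clear] — {back_panel, divider, drawer_front, foot, rail, side_panel}
7. dowel@(2, 0) [-y clear] — {back_panel, divider, dowel, drawer_front, foot, rail, side_panel}
8. stretcher@(-1, 0) [-x clear] — {back_panel, divider, dowel, drawer_front, foot, rail, side_panel, stretcher}
9. top@(1, 1) [+x clear] — {back_panel, divider, dowel, drawer_front, foot, rail, side_panel, stretcher, top}
10. shelf@(2, 1) [+x clear] — {back_panel, divider, dowel, drawer_front, foot, rail, shelf, side_panel, stretcher, top}

side_panel; drawer_front; foot; back_panel; rail; divider; dowel; stretcher; top; shelf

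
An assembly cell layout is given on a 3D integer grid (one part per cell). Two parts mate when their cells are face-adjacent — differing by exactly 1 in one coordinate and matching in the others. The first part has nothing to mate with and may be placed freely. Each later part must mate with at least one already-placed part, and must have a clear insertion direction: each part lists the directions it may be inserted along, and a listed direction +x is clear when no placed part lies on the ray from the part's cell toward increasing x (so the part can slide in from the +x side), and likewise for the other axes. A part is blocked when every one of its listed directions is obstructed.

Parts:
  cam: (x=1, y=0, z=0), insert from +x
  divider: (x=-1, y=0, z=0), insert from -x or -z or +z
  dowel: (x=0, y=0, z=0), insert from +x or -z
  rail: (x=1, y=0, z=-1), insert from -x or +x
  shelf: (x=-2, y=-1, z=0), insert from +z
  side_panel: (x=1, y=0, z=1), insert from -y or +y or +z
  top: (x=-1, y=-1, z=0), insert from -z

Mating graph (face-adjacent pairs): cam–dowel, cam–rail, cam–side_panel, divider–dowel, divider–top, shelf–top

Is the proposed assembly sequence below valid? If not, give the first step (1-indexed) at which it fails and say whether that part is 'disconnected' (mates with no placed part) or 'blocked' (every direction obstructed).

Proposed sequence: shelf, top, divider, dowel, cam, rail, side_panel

Valid

1. shelf@(-2, -1, 0) [+z clear] — {shelf}
2. top@(-1, -1, 0) [-z clear] — {shelf, top}
3. divider@(-1, 0, 0) [-x clear] — {divider, shelf, top}
4. dowel@(0, 0, 0) [+x clear] — {divider, dowel, shelf, top}
5. cam@(1, 0, 0) [+x clear] — {cam, divider, dowel, shelf, top}
6. rail@(1, 0, -1) [-x clear] — {cam, divider, dowel, rail, shelf, top}
7. side_panel@(1, 0, 1) [-y clear] — {cam, divider, dowel, rail, shelf, side_panel, top}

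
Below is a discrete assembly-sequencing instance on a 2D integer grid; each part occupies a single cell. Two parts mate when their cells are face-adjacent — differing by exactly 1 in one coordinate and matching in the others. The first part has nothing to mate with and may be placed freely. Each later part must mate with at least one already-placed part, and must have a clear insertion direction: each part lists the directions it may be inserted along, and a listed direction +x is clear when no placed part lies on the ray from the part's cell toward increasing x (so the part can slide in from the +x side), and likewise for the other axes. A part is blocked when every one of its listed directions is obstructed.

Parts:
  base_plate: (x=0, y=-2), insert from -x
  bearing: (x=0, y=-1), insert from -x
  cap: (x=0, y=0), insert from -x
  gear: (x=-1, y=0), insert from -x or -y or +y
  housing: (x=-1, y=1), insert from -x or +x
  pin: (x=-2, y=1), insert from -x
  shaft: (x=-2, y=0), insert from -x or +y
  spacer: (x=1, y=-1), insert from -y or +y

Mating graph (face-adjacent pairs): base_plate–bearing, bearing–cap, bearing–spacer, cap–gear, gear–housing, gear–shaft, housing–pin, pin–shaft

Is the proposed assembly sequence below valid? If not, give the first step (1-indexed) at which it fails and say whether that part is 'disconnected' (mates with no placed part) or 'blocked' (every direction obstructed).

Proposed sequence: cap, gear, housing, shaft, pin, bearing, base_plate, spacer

Valid

1. cap@(0, 0) [-x clear] — {cap}
2. gear@(-1, 0) [-x clear] — {cap, gear}
3. housing@(-1, 1) [-x clear] — {cap, gear, housing}
4. shaft@(-2, 0) [-x clear] — {cap, gear, housing, shaft}
5. pin@(-2, 1) [-x clear] — {cap, gear, housing, pin, shaft}
6. bearing@(0, -1) [-x clear] — {bearing, cap, gear, housing, pin, shaft}
7. base_plate@(0, -2) [-x clear] — {base_plate, bearing, cap, gear, housing, pin, shaft}
8. spacer@(1, -1) [-y clear] — {base_plate, bearing, cap, gear, housing, pin, shaft, spacer}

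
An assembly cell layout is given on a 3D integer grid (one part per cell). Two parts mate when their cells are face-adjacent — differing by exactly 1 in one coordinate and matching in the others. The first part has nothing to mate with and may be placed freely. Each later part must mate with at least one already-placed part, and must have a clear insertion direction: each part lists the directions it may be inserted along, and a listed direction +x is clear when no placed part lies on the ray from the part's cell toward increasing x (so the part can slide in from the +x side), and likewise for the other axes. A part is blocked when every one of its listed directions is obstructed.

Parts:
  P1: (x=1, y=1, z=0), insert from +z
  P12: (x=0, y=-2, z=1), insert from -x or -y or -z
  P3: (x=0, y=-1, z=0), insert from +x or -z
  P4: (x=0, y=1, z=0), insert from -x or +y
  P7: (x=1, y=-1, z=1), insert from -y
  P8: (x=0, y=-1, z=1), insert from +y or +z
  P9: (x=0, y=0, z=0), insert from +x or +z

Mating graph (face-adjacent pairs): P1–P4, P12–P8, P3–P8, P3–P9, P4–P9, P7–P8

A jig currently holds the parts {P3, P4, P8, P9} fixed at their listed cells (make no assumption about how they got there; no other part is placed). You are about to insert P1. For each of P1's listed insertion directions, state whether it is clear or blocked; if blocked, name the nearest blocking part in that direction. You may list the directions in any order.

+z: clear

+z: ray from P1(1, 1, 0) has no placed part ⇒ clear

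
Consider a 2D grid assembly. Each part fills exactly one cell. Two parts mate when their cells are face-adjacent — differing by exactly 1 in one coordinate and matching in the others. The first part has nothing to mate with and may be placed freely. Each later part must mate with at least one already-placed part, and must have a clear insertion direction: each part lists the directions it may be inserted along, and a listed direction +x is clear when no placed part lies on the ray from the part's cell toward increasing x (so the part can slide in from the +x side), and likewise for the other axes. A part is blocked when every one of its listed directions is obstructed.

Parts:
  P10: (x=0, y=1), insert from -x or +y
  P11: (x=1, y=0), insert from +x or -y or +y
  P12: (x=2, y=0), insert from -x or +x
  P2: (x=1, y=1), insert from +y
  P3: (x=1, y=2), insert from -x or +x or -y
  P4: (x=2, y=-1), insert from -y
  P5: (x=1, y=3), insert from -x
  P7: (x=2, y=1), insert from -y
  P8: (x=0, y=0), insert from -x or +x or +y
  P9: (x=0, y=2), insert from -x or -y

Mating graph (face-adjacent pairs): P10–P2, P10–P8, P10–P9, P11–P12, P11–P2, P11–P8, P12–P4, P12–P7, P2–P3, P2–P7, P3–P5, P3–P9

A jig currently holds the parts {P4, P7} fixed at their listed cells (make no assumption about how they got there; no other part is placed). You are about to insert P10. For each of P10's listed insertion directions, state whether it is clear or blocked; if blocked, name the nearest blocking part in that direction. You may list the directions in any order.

-x: ray from P10(0, 1) has no placed part ⇒ clear
+y: ray from P10(0, 1) has no placed part ⇒ clear

+y: clear; -x: clear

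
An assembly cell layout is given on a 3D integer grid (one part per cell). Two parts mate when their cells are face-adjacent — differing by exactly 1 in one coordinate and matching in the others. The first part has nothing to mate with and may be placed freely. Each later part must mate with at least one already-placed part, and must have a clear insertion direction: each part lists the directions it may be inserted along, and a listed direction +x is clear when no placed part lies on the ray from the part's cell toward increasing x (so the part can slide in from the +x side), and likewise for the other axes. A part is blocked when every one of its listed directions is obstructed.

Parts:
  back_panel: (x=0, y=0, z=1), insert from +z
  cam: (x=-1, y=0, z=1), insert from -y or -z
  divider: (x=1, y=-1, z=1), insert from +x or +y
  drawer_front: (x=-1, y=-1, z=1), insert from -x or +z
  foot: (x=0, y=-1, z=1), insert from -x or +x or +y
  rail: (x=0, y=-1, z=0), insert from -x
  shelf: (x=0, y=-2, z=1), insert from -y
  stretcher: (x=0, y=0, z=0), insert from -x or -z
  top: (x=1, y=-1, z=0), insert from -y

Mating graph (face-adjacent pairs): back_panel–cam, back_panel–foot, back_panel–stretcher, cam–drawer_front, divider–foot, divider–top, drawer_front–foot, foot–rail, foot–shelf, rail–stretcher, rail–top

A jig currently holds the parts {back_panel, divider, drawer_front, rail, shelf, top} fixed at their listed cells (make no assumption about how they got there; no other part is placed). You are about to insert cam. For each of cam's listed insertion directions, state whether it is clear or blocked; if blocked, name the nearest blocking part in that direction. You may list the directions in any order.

-y: blocked by drawer_front; -z: clear

-y: nearest on ray is drawer_front@(-1, -1, 1) ⇒ blocked
-z: ray from cam(-1, 0, 1) has no placed part ⇒ clear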